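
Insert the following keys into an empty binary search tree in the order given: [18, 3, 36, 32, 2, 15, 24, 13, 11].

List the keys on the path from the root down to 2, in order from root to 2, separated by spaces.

18 3 2

Insert 18: tree is empty, so 18 becomes the root.
Insert 3: 3 < 18 → go left. Place as left child of 18.
Insert 36: 36 > 18 → go right. Place as right child of 18.
Insert 32: 32 > 18 → go right; 32 < 36 → go left. Place as left child of 36.
Insert 2: 2 < 18 → go left; 2 < 3 → go left. Place as left child of 3.
Insert 15: 15 < 18 → go left; 15 > 3 → go right. Place as right child of 3.
Insert 24: 24 > 18 → go right; 24 < 36 → go left; 24 < 32 → go left. Place as left child of 32.
Insert 13: 13 < 18 → go left; 13 > 3 → go right; 13 < 15 → go left. Place as left child of 15.
Insert 11: 11 < 18 → go left; 11 > 3 → go right; 11 < 15 → go left; 11 < 13 → go left. Place as left child of 13.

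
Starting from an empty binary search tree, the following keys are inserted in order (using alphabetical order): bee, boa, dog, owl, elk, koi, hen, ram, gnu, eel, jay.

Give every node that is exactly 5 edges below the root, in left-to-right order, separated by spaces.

Insert bee: tree is empty, so bee becomes the root.
Insert boa: boa > bee → go right. Place as right child of bee.
Insert dog: dog > bee → go right; dog > boa → go right. Place as right child of boa.
Insert owl: owl > bee → go right; owl > boa → go right; owl > dog → go right. Place as right child of dog.
Insert elk: elk > bee → go right; elk > boa → go right; elk > dog → go right; elk < owl → go left. Place as left child of owl.
Insert koi: koi > bee → go right; koi > boa → go right; koi > dog → go right; koi < owl → go left; koi > elk → go right. Place as right child of elk.
Insert hen: hen > bee → go right; hen > boa → go right; hen > dog → go right; hen < owl → go left; hen > elk → go right; hen < koi → go left. Place as left child of koi.
Insert ram: ram > bee → go right; ram > boa → go right; ram > dog → go right; ram > owl → go right. Place as right child of owl.
Insert gnu: gnu > bee → go right; gnu > boa → go right; gnu > dog → go right; gnu < owl → go left; gnu > elk → go right; gnu < koi → go left; gnu < hen → go left. Place as left child of hen.
Insert eel: eel > bee → go right; eel > boa → go right; eel > dog → go right; eel < owl → go left; eel < elk → go left. Place as left child of elk.
Insert jay: jay > bee → go right; jay > boa → go right; jay > dog → go right; jay < owl → go left; jay > elk → go right; jay < koi → go left; jay > hen → go right. Place as right child of hen.

eel koi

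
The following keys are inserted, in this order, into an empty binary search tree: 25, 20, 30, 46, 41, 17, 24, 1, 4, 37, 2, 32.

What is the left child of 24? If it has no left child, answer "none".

Insert 25: tree is empty, so 25 becomes the root.
Insert 20: 20 < 25 → go left. Place as left child of 25.
Insert 30: 30 > 25 → go right. Place as right child of 25.
Insert 46: 46 > 25 → go right; 46 > 30 → go right. Place as right child of 30.
Insert 41: 41 > 25 → go right; 41 > 30 → go right; 41 < 46 → go left. Place as left child of 46.
Insert 17: 17 < 25 → go left; 17 < 20 → go left. Place as left child of 20.
Insert 24: 24 < 25 → go left; 24 > 20 → go right. Place as right child of 20.
Insert 1: 1 < 25 → go left; 1 < 20 → go left; 1 < 17 → go left. Place as left child of 17.
Insert 4: 4 < 25 → go left; 4 < 20 → go left; 4 < 17 → go left; 4 > 1 → go right. Place as right child of 1.
Insert 37: 37 > 25 → go right; 37 > 30 → go right; 37 < 46 → go left; 37 < 41 → go left. Place as left child of 41.
Insert 2: 2 < 25 → go left; 2 < 20 → go left; 2 < 17 → go left; 2 > 1 → go right; 2 < 4 → go left. Place as left child of 4.
Insert 32: 32 > 25 → go right; 32 > 30 → go right; 32 < 46 → go left; 32 < 41 → go left; 32 < 37 → go left. Place as left child of 37.

none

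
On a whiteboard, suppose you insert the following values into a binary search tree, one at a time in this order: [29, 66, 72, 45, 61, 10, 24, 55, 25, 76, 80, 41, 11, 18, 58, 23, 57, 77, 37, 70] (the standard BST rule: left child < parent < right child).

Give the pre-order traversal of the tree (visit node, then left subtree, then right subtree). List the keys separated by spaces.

29 10 24 11 18 23 25 66 45 41 37 61 55 58 57 72 70 76 80 77

Resulting structure (node: left, right):
  29: L=10, R=66
  66: L=45, R=72
  72: L=70, R=76
  45: L=41, R=61
  61: L=55, R=–
  10: L=–, R=24
  24: L=11, R=25
  55: L=–, R=58
  25: L=–, R=–
  76: L=–, R=80
  80: L=77, R=–
  41: L=37, R=–
  11: L=–, R=18
  18: L=–, R=23
  58: L=57, R=–
  23: L=–, R=–
  57: L=–, R=–
  77: L=–, R=–
  37: L=–, R=–
  70: L=–, R=–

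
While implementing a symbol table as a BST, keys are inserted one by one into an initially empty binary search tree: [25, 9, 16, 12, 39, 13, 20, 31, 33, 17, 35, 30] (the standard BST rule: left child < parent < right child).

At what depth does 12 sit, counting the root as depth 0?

3

25: root
9: left child of 25 (depth 1)
16: right child of 9 (depth 2)
12: left child of 16 (depth 3)
39: right child of 25 (depth 1)
13: right child of 12 (depth 4)
20: right child of 16 (depth 3)
31: left child of 39 (depth 2)
33: right child of 31 (depth 3)
17: left child of 20 (depth 4)
35: right child of 33 (depth 4)
30: left child of 31 (depth 3)

Path to 12: 25 → 9 → 16 → 12, which is 3 edges.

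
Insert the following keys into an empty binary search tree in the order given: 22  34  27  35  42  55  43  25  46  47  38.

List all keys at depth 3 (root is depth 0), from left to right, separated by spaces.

Insert 22: tree is empty, so 22 becomes the root.
Insert 34: 34 > 22 → go right. Place as right child of 22.
Insert 27: 27 > 22 → go right; 27 < 34 → go left. Place as left child of 34.
Insert 35: 35 > 22 → go right; 35 > 34 → go right. Place as right child of 34.
Insert 42: 42 > 22 → go right; 42 > 34 → go right; 42 > 35 → go right. Place as right child of 35.
Insert 55: 55 > 22 → go right; 55 > 34 → go right; 55 > 35 → go right; 55 > 42 → go right. Place as right child of 42.
Insert 43: 43 > 22 → go right; 43 > 34 → go right; 43 > 35 → go right; 43 > 42 → go right; 43 < 55 → go left. Place as left child of 55.
Insert 25: 25 > 22 → go right; 25 < 34 → go left; 25 < 27 → go left. Place as left child of 27.
Insert 46: 46 > 22 → go right; 46 > 34 → go right; 46 > 35 → go right; 46 > 42 → go right; 46 < 55 → go left; 46 > 43 → go right. Place as right child of 43.
Insert 47: 47 > 22 → go right; 47 > 34 → go right; 47 > 35 → go right; 47 > 42 → go right; 47 < 55 → go left; 47 > 43 → go right; 47 > 46 → go right. Place as right child of 46.
Insert 38: 38 > 22 → go right; 38 > 34 → go right; 38 > 35 → go right; 38 < 42 → go left. Place as left child of 42.

25 42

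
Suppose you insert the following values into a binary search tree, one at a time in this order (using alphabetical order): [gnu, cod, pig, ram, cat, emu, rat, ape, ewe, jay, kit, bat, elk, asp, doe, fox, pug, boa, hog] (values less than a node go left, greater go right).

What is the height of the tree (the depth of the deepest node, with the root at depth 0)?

5

gnu: root
cod: left child of gnu (depth 1)
pig: right child of gnu (depth 1)
ram: right child of pig (depth 2)
cat: left child of cod (depth 2)
emu: right child of cod (depth 2)
rat: right child of ram (depth 3)
ape: left child of cat (depth 3)
ewe: right child of emu (depth 3)
jay: left child of pig (depth 2)
kit: right child of jay (depth 3)
bat: right child of ape (depth 4)
elk: left child of emu (depth 3)
asp: left child of bat (depth 5)
doe: left child of elk (depth 4)
fox: right child of ewe (depth 4)
pug: left child of ram (depth 3)
boa: right child of bat (depth 5)
hog: left child of jay (depth 3)

The deepest node is asp at depth 5.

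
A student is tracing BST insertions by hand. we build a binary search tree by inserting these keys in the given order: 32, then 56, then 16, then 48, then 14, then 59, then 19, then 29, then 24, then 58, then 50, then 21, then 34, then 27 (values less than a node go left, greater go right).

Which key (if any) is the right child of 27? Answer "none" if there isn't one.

none

Resulting structure (node: left, right):
  32: L=16, R=56
  56: L=48, R=59
  16: L=14, R=19
  48: L=34, R=50
  14: L=–, R=–
  59: L=58, R=–
  19: L=–, R=29
  29: L=24, R=–
  24: L=21, R=27
  58: L=–, R=–
  50: L=–, R=–
  21: L=–, R=–
  34: L=–, R=–
  27: L=–, R=–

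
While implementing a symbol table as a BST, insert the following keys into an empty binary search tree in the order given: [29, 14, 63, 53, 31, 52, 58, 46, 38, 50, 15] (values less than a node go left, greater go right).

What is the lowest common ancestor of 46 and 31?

31

29: root
14: left child of 29 (depth 1)
63: right child of 29 (depth 1)
53: left child of 63 (depth 2)
31: left child of 53 (depth 3)
52: right child of 31 (depth 4)
58: right child of 53 (depth 3)
46: left child of 52 (depth 5)
38: left child of 46 (depth 6)
50: right child of 46 (depth 6)
15: right child of 14 (depth 2)

Path to 46: 29 → 63 → 53 → 31 → 52 → 46
Path to 31: 29 → 63 → 53 → 31
31 lies on both paths and is an ancestor of the other node.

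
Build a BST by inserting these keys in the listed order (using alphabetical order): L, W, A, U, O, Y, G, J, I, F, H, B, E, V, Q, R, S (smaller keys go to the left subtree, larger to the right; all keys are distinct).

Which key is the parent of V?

U

Resulting structure (node: left, right):
  L: L=A, R=W
  W: L=U, R=Y
  A: L=–, R=G
  U: L=O, R=V
  O: L=–, R=Q
  Y: L=–, R=–
  G: L=F, R=J
  J: L=I, R=–
  I: L=H, R=–
  F: L=B, R=–
  H: L=–, R=–
  B: L=–, R=E
  E: L=–, R=–
  V: L=–, R=–
  Q: L=–, R=R
  R: L=–, R=S
  S: L=–, R=–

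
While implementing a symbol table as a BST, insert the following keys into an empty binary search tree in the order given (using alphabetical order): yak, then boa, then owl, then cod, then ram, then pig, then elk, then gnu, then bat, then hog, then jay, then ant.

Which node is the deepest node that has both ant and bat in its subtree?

bat

Resulting structure (node: left, right):
  yak: L=boa, R=–
  boa: L=bat, R=owl
  owl: L=cod, R=ram
  cod: L=–, R=elk
  ram: L=pig, R=–
  pig: L=–, R=–
  elk: L=–, R=gnu
  gnu: L=–, R=hog
  bat: L=ant, R=–
  hog: L=–, R=jay
  jay: L=–, R=–
  ant: L=–, R=–

Path to ant: yak → boa → bat → ant
Path to bat: yak → boa → bat
bat lies on both paths and is an ancestor of the other node.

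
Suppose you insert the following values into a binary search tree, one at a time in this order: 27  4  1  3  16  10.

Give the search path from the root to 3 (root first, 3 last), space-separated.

Insert 27: tree is empty, so 27 becomes the root.
Insert 4: 4 < 27 → go left. Place as left child of 27.
Insert 1: 1 < 27 → go left; 1 < 4 → go left. Place as left child of 4.
Insert 3: 3 < 27 → go left; 3 < 4 → go left; 3 > 1 → go right. Place as right child of 1.
Insert 16: 16 < 27 → go left; 16 > 4 → go right. Place as right child of 4.
Insert 10: 10 < 27 → go left; 10 > 4 → go right; 10 < 16 → go left. Place as left child of 16.

27 4 1 3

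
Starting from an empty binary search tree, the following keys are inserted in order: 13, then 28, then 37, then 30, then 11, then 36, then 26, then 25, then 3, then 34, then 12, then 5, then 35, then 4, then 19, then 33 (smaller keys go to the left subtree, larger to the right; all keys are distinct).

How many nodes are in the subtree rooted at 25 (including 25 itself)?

Insert 13: tree is empty, so 13 becomes the root.
Insert 28: 28 > 13 → go right. Place as right child of 13.
Insert 37: 37 > 13 → go right; 37 > 28 → go right. Place as right child of 28.
Insert 30: 30 > 13 → go right; 30 > 28 → go right; 30 < 37 → go left. Place as left child of 37.
Insert 11: 11 < 13 → go left. Place as left child of 13.
Insert 36: 36 > 13 → go right; 36 > 28 → go right; 36 < 37 → go left; 36 > 30 → go right. Place as right child of 30.
Insert 26: 26 > 13 → go right; 26 < 28 → go left. Place as left child of 28.
Insert 25: 25 > 13 → go right; 25 < 28 → go left; 25 < 26 → go left. Place as left child of 26.
Insert 3: 3 < 13 → go left; 3 < 11 → go left. Place as left child of 11.
Insert 34: 34 > 13 → go right; 34 > 28 → go right; 34 < 37 → go left; 34 > 30 → go right; 34 < 36 → go left. Place as left child of 36.
Insert 12: 12 < 13 → go left; 12 > 11 → go right. Place as right child of 11.
Insert 5: 5 < 13 → go left; 5 < 11 → go left; 5 > 3 → go right. Place as right child of 3.
Insert 35: 35 > 13 → go right; 35 > 28 → go right; 35 < 37 → go left; 35 > 30 → go right; 35 < 36 → go left; 35 > 34 → go right. Place as right child of 34.
Insert 4: 4 < 13 → go left; 4 < 11 → go left; 4 > 3 → go right; 4 < 5 → go left. Place as left child of 5.
Insert 19: 19 > 13 → go right; 19 < 28 → go left; 19 < 26 → go left; 19 < 25 → go left. Place as left child of 25.
Insert 33: 33 > 13 → go right; 33 > 28 → go right; 33 < 37 → go left; 33 > 30 → go right; 33 < 36 → go left; 33 < 34 → go left. Place as left child of 34.

Subtree rooted at 25 contains: 25, 19 — 2 nodes.

2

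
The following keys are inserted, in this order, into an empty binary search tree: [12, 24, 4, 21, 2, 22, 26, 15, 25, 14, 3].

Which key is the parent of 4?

12: root
24: right child of 12 (depth 1)
4: left child of 12 (depth 1)
21: left child of 24 (depth 2)
2: left child of 4 (depth 2)
22: right child of 21 (depth 3)
26: right child of 24 (depth 2)
15: left child of 21 (depth 3)
25: left child of 26 (depth 3)
14: left child of 15 (depth 4)
3: right child of 2 (depth 3)

12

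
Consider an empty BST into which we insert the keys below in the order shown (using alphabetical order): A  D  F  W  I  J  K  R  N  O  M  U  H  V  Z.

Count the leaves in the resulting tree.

A: root
D: right child of A (depth 1)
F: right child of D (depth 2)
W: right child of F (depth 3)
I: left child of W (depth 4)
J: right child of I (depth 5)
K: right child of J (depth 6)
R: right child of K (depth 7)
N: left child of R (depth 8)
O: right child of N (depth 9)
M: left child of N (depth 9)
U: right child of R (depth 8)
H: left child of I (depth 5)
V: right child of U (depth 9)
Z: right child of W (depth 4)

Leaves: H, M, O, V, Z — 5 in total.

5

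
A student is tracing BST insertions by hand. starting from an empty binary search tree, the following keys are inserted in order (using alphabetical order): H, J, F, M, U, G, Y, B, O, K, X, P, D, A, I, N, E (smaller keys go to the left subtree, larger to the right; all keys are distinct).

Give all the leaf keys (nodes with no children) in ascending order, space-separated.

Resulting structure (node: left, right):
  H: L=F, R=J
  J: L=I, R=M
  F: L=B, R=G
  M: L=K, R=U
  U: L=O, R=Y
  G: L=–, R=–
  Y: L=X, R=–
  B: L=A, R=D
  O: L=N, R=P
  K: L=–, R=–
  X: L=–, R=–
  P: L=–, R=–
  D: L=–, R=E
  A: L=–, R=–
  I: L=–, R=–
  N: L=–, R=–
  E: L=–, R=–

A E G I K N P X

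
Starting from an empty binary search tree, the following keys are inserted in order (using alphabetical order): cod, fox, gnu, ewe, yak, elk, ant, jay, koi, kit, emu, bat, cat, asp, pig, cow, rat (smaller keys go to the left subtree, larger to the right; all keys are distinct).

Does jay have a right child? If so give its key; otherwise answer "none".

cod: root
fox: right child of cod (depth 1)
gnu: right child of fox (depth 2)
ewe: left child of fox (depth 2)
yak: right child of gnu (depth 3)
elk: left child of ewe (depth 3)
ant: left child of cod (depth 1)
jay: left child of yak (depth 4)
koi: right child of jay (depth 5)
kit: left child of koi (depth 6)
emu: right child of elk (depth 4)
bat: right child of ant (depth 2)
cat: right child of bat (depth 3)
asp: left child of bat (depth 3)
pig: right child of koi (depth 6)
cow: left child of elk (depth 4)
rat: right child of pig (depth 7)

koi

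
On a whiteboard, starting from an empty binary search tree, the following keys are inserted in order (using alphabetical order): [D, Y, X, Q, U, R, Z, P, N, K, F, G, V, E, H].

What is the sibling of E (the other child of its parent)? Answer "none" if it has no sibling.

D: root
Y: right child of D (depth 1)
X: left child of Y (depth 2)
Q: left child of X (depth 3)
U: right child of Q (depth 4)
R: left child of U (depth 5)
Z: right child of Y (depth 2)
P: left child of Q (depth 4)
N: left child of P (depth 5)
K: left child of N (depth 6)
F: left child of K (depth 7)
G: right child of F (depth 8)
V: right child of U (depth 5)
E: left child of F (depth 8)
H: right child of G (depth 9)

E's parent is F; the other child of F is G.

G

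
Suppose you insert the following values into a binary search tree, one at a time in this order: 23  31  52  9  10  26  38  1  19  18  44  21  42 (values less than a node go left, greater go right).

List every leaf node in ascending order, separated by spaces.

1 18 21 26 42

Resulting structure (node: left, right):
  23: L=9, R=31
  31: L=26, R=52
  52: L=38, R=–
  9: L=1, R=10
  10: L=–, R=19
  26: L=–, R=–
  38: L=–, R=44
  1: L=–, R=–
  19: L=18, R=21
  18: L=–, R=–
  44: L=42, R=–
  21: L=–, R=–
  42: L=–, R=–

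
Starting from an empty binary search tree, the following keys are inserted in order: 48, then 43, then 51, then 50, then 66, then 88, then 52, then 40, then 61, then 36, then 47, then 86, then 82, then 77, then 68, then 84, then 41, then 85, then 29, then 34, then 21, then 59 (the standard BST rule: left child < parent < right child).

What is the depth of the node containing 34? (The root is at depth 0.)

48: root
43: left child of 48 (depth 1)
51: right child of 48 (depth 1)
50: left child of 51 (depth 2)
66: right child of 51 (depth 2)
88: right child of 66 (depth 3)
52: left child of 66 (depth 3)
40: left child of 43 (depth 2)
61: right child of 52 (depth 4)
36: left child of 40 (depth 3)
47: right child of 43 (depth 2)
86: left child of 88 (depth 4)
82: left child of 86 (depth 5)
77: left child of 82 (depth 6)
68: left child of 77 (depth 7)
84: right child of 82 (depth 6)
41: right child of 40 (depth 3)
85: right child of 84 (depth 7)
29: left child of 36 (depth 4)
34: right child of 29 (depth 5)
21: left child of 29 (depth 5)
59: left child of 61 (depth 5)

Path to 34: 48 → 43 → 40 → 36 → 29 → 34, which is 5 edges.

5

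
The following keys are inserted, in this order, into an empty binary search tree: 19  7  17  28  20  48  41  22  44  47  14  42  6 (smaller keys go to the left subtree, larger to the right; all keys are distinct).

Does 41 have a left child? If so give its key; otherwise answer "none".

none

Resulting structure (node: left, right):
  19: L=7, R=28
  7: L=6, R=17
  17: L=14, R=–
  28: L=20, R=48
  20: L=–, R=22
  48: L=41, R=–
  41: L=–, R=44
  22: L=–, R=–
  44: L=42, R=47
  47: L=–, R=–
  14: L=–, R=–
  42: L=–, R=–
  6: L=–, R=–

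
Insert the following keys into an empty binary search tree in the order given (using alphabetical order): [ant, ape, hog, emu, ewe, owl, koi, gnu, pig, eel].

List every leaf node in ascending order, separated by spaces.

Insert ant: tree is empty, so ant becomes the root.
Insert ape: ape > ant → go right. Place as right child of ant.
Insert hog: hog > ant → go right; hog > ape → go right. Place as right child of ape.
Insert emu: emu > ant → go right; emu > ape → go right; emu < hog → go left. Place as left child of hog.
Insert ewe: ewe > ant → go right; ewe > ape → go right; ewe < hog → go left; ewe > emu → go right. Place as right child of emu.
Insert owl: owl > ant → go right; owl > ape → go right; owl > hog → go right. Place as right child of hog.
Insert koi: koi > ant → go right; koi > ape → go right; koi > hog → go right; koi < owl → go left. Place as left child of owl.
Insert gnu: gnu > ant → go right; gnu > ape → go right; gnu < hog → go left; gnu > emu → go right; gnu > ewe → go right. Place as right child of ewe.
Insert pig: pig > ant → go right; pig > ape → go right; pig > hog → go right; pig > owl → go right. Place as right child of owl.
Insert eel: eel > ant → go right; eel > ape → go right; eel < hog → go left; eel < emu → go left. Place as left child of emu.

eel gnu koi pig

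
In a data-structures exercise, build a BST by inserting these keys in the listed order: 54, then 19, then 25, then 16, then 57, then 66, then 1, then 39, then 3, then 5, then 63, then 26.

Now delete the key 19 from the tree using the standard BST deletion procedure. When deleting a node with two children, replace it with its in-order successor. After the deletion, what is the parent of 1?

16

54: root
19: left child of 54 (depth 1)
25: right child of 19 (depth 2)
16: left child of 19 (depth 2)
57: right child of 54 (depth 1)
66: right child of 57 (depth 2)
1: left child of 16 (depth 3)
39: right child of 25 (depth 3)
3: right child of 1 (depth 4)
5: right child of 3 (depth 5)
63: left child of 66 (depth 3)
26: left child of 39 (depth 4)

Delete 19 (two children — replace with in-order successor).
After deletion, 1's parent is 16.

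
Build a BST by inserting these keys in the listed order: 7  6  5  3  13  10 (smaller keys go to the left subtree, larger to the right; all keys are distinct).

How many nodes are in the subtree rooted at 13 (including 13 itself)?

2

Resulting structure (node: left, right):
  7: L=6, R=13
  6: L=5, R=–
  5: L=3, R=–
  3: L=–, R=–
  13: L=10, R=–
  10: L=–, R=–

Subtree rooted at 13 contains: 13, 10 — 2 nodes.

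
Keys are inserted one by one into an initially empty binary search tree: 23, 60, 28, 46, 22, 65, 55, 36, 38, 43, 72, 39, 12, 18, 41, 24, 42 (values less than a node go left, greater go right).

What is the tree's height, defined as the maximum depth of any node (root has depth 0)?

Insert 23: tree is empty, so 23 becomes the root.
Insert 60: 60 > 23 → go right. Place as right child of 23.
Insert 28: 28 > 23 → go right; 28 < 60 → go left. Place as left child of 60.
Insert 46: 46 > 23 → go right; 46 < 60 → go left; 46 > 28 → go right. Place as right child of 28.
Insert 22: 22 < 23 → go left. Place as left child of 23.
Insert 65: 65 > 23 → go right; 65 > 60 → go right. Place as right child of 60.
Insert 55: 55 > 23 → go right; 55 < 60 → go left; 55 > 28 → go right; 55 > 46 → go right. Place as right child of 46.
Insert 36: 36 > 23 → go right; 36 < 60 → go left; 36 > 28 → go right; 36 < 46 → go left. Place as left child of 46.
Insert 38: 38 > 23 → go right; 38 < 60 → go left; 38 > 28 → go right; 38 < 46 → go left; 38 > 36 → go right. Place as right child of 36.
Insert 43: 43 > 23 → go right; 43 < 60 → go left; 43 > 28 → go right; 43 < 46 → go left; 43 > 36 → go right; 43 > 38 → go right. Place as right child of 38.
Insert 72: 72 > 23 → go right; 72 > 60 → go right; 72 > 65 → go right. Place as right child of 65.
Insert 39: 39 > 23 → go right; 39 < 60 → go left; 39 > 28 → go right; 39 < 46 → go left; 39 > 36 → go right; 39 > 38 → go right; 39 < 43 → go left. Place as left child of 43.
Insert 12: 12 < 23 → go left; 12 < 22 → go left. Place as left child of 22.
Insert 18: 18 < 23 → go left; 18 < 22 → go left; 18 > 12 → go right. Place as right child of 12.
Insert 41: 41 > 23 → go right; 41 < 60 → go left; 41 > 28 → go right; 41 < 46 → go left; 41 > 36 → go right; 41 > 38 → go right; 41 < 43 → go left; 41 > 39 → go right. Place as right child of 39.
Insert 24: 24 > 23 → go right; 24 < 60 → go left; 24 < 28 → go left. Place as left child of 28.
Insert 42: 42 > 23 → go right; 42 < 60 → go left; 42 > 28 → go right; 42 < 46 → go left; 42 > 36 → go right; 42 > 38 → go right; 42 < 43 → go left; 42 > 39 → go right; 42 > 41 → go right. Place as right child of 41.

The deepest node is 42 at depth 9.

9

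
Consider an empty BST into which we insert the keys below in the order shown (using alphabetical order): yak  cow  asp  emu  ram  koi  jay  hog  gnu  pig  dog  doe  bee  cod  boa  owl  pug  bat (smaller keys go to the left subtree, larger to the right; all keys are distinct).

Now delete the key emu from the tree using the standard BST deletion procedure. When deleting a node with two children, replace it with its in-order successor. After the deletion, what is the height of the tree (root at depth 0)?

Insert yak: tree is empty, so yak becomes the root.
Insert cow: cow < yak → go left. Place as left child of yak.
Insert asp: asp < yak → go left; asp < cow → go left. Place as left child of cow.
Insert emu: emu < yak → go left; emu > cow → go right. Place as right child of cow.
Insert ram: ram < yak → go left; ram > cow → go right; ram > emu → go right. Place as right child of emu.
Insert koi: koi < yak → go left; koi > cow → go right; koi > emu → go right; koi < ram → go left. Place as left child of ram.
Insert jay: jay < yak → go left; jay > cow → go right; jay > emu → go right; jay < ram → go left; jay < koi → go left. Place as left child of koi.
Insert hog: hog < yak → go left; hog > cow → go right; hog > emu → go right; hog < ram → go left; hog < koi → go left; hog < jay → go left. Place as left child of jay.
Insert gnu: gnu < yak → go left; gnu > cow → go right; gnu > emu → go right; gnu < ram → go left; gnu < koi → go left; gnu < jay → go left; gnu < hog → go left. Place as left child of hog.
Insert pig: pig < yak → go left; pig > cow → go right; pig > emu → go right; pig < ram → go left; pig > koi → go right. Place as right child of koi.
Insert dog: dog < yak → go left; dog > cow → go right; dog < emu → go left. Place as left child of emu.
Insert doe: doe < yak → go left; doe > cow → go right; doe < emu → go left; doe < dog → go left. Place as left child of dog.
Insert bee: bee < yak → go left; bee < cow → go left; bee > asp → go right. Place as right child of asp.
Insert cod: cod < yak → go left; cod < cow → go left; cod > asp → go right; cod > bee → go right. Place as right child of bee.
Insert boa: boa < yak → go left; boa < cow → go left; boa > asp → go right; boa > bee → go right; boa < cod → go left. Place as left child of cod.
Insert owl: owl < yak → go left; owl > cow → go right; owl > emu → go right; owl < ram → go left; owl > koi → go right; owl < pig → go left. Place as left child of pig.
Insert pug: pug < yak → go left; pug > cow → go right; pug > emu → go right; pug < ram → go left; pug > koi → go right; pug > pig → go right. Place as right child of pig.
Insert bat: bat < yak → go left; bat < cow → go left; bat > asp → go right; bat < bee → go left. Place as left child of bee.

Delete emu (two children — replace with in-order successor).
After deletion, deepest node is hog at depth 6.

6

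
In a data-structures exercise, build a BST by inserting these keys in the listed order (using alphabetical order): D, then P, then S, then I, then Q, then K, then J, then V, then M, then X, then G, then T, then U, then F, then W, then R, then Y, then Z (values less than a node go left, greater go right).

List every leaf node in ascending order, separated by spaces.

F J M R U W Z

Insert D: tree is empty, so D becomes the root.
Insert P: P > D → go right. Place as right child of D.
Insert S: S > D → go right; S > P → go right. Place as right child of P.
Insert I: I > D → go right; I < P → go left. Place as left child of P.
Insert Q: Q > D → go right; Q > P → go right; Q < S → go left. Place as left child of S.
Insert K: K > D → go right; K < P → go left; K > I → go right. Place as right child of I.
Insert J: J > D → go right; J < P → go left; J > I → go right; J < K → go left. Place as left child of K.
Insert V: V > D → go right; V > P → go right; V > S → go right. Place as right child of S.
Insert M: M > D → go right; M < P → go left; M > I → go right; M > K → go right. Place as right child of K.
Insert X: X > D → go right; X > P → go right; X > S → go right; X > V → go right. Place as right child of V.
Insert G: G > D → go right; G < P → go left; G < I → go left. Place as left child of I.
Insert T: T > D → go right; T > P → go right; T > S → go right; T < V → go left. Place as left child of V.
Insert U: U > D → go right; U > P → go right; U > S → go right; U < V → go left; U > T → go right. Place as right child of T.
Insert F: F > D → go right; F < P → go left; F < I → go left; F < G → go left. Place as left child of G.
Insert W: W > D → go right; W > P → go right; W > S → go right; W > V → go right; W < X → go left. Place as left child of X.
Insert R: R > D → go right; R > P → go right; R < S → go left; R > Q → go right. Place as right child of Q.
Insert Y: Y > D → go right; Y > P → go right; Y > S → go right; Y > V → go right; Y > X → go right. Place as right child of X.
Insert Z: Z > D → go right; Z > P → go right; Z > S → go right; Z > V → go right; Z > X → go right; Z > Y → go right. Place as right child of Y.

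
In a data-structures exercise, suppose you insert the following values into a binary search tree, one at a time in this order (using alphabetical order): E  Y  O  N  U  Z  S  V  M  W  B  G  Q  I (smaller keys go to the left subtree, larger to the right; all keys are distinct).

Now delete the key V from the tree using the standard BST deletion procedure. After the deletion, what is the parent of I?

E: root
Y: right child of E (depth 1)
O: left child of Y (depth 2)
N: left child of O (depth 3)
U: right child of O (depth 3)
Z: right child of Y (depth 2)
S: left child of U (depth 4)
V: right child of U (depth 4)
M: left child of N (depth 4)
W: right child of V (depth 5)
B: left child of E (depth 1)
G: left child of M (depth 5)
Q: left child of S (depth 5)
I: right child of G (depth 6)

Delete V (at most one child — splice it out).
After deletion, I's parent is G.

G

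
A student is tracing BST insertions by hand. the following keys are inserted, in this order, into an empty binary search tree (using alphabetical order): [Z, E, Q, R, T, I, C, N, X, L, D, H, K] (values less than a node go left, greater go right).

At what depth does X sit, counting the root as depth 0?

5

Resulting structure (node: left, right):
  Z: L=E, R=–
  E: L=C, R=Q
  Q: L=I, R=R
  R: L=–, R=T
  T: L=–, R=X
  I: L=H, R=N
  C: L=–, R=D
  N: L=L, R=–
  X: L=–, R=–
  L: L=K, R=–
  D: L=–, R=–
  H: L=–, R=–
  K: L=–, R=–

Path to X: Z → E → Q → R → T → X, which is 5 edges.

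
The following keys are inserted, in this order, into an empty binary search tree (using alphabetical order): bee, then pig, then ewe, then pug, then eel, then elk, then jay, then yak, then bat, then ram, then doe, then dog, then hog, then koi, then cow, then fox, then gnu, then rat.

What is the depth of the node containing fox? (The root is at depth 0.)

bee: root
pig: right child of bee (depth 1)
ewe: left child of pig (depth 2)
pug: right child of pig (depth 2)
eel: left child of ewe (depth 3)
elk: right child of eel (depth 4)
jay: right child of ewe (depth 3)
yak: right child of pug (depth 3)
bat: left child of bee (depth 1)
ram: left child of yak (depth 4)
doe: left child of eel (depth 4)
dog: right child of doe (depth 5)
hog: left child of jay (depth 4)
koi: right child of jay (depth 4)
cow: left child of doe (depth 5)
fox: left child of hog (depth 5)
gnu: right child of fox (depth 6)
rat: right child of ram (depth 5)

Path to fox: bee → pig → ewe → jay → hog → fox, which is 5 edges.

5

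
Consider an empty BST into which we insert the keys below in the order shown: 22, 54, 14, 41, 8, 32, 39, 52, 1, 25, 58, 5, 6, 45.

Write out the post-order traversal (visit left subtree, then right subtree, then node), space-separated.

6 5 1 8 14 25 39 32 45 52 41 58 54 22

22: root
54: right child of 22 (depth 1)
14: left child of 22 (depth 1)
41: left child of 54 (depth 2)
8: left child of 14 (depth 2)
32: left child of 41 (depth 3)
39: right child of 32 (depth 4)
52: right child of 41 (depth 3)
1: left child of 8 (depth 3)
25: left child of 32 (depth 4)
58: right child of 54 (depth 2)
5: right child of 1 (depth 4)
6: right child of 5 (depth 5)
45: left child of 52 (depth 4)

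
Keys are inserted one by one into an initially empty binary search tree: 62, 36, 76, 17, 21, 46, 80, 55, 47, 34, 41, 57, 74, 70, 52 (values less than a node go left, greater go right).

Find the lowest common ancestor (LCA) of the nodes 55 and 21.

62: root
36: left child of 62 (depth 1)
76: right child of 62 (depth 1)
17: left child of 36 (depth 2)
21: right child of 17 (depth 3)
46: right child of 36 (depth 2)
80: right child of 76 (depth 2)
55: right child of 46 (depth 3)
47: left child of 55 (depth 4)
34: right child of 21 (depth 4)
41: left child of 46 (depth 3)
57: right child of 55 (depth 4)
74: left child of 76 (depth 2)
70: left child of 74 (depth 3)
52: right child of 47 (depth 5)

Path to 55: 62 → 36 → 46 → 55
Path to 21: 62 → 36 → 17 → 21
The paths share a prefix ending at 36, then split left and right.

36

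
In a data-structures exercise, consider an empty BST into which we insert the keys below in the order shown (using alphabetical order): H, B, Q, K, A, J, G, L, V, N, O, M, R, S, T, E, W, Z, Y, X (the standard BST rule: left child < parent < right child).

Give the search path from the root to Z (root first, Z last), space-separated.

H: root
B: left child of H (depth 1)
Q: right child of H (depth 1)
K: left child of Q (depth 2)
A: left child of B (depth 2)
J: left child of K (depth 3)
G: right child of B (depth 2)
L: right child of K (depth 3)
V: right child of Q (depth 2)
N: right child of L (depth 4)
O: right child of N (depth 5)
M: left child of N (depth 5)
R: left child of V (depth 3)
S: right child of R (depth 4)
T: right child of S (depth 5)
E: left child of G (depth 3)
W: right child of V (depth 3)
Z: right child of W (depth 4)
Y: left child of Z (depth 5)
X: left child of Y (depth 6)

H Q V W Z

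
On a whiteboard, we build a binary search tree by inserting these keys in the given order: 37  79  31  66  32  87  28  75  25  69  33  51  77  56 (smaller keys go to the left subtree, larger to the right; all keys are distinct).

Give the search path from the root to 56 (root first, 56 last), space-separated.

37 79 66 51 56

37: root
79: right child of 37 (depth 1)
31: left child of 37 (depth 1)
66: left child of 79 (depth 2)
32: right child of 31 (depth 2)
87: right child of 79 (depth 2)
28: left child of 31 (depth 2)
75: right child of 66 (depth 3)
25: left child of 28 (depth 3)
69: left child of 75 (depth 4)
33: right child of 32 (depth 3)
51: left child of 66 (depth 3)
77: right child of 75 (depth 4)
56: right child of 51 (depth 4)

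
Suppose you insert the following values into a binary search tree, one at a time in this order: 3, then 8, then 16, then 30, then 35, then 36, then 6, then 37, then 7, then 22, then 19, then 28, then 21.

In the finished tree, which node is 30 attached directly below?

16

Resulting structure (node: left, right):
  3: L=–, R=8
  8: L=6, R=16
  16: L=–, R=30
  30: L=22, R=35
  35: L=–, R=36
  36: L=–, R=37
  6: L=–, R=7
  37: L=–, R=–
  7: L=–, R=–
  22: L=19, R=28
  19: L=–, R=21
  28: L=–, R=–
  21: L=–, R=–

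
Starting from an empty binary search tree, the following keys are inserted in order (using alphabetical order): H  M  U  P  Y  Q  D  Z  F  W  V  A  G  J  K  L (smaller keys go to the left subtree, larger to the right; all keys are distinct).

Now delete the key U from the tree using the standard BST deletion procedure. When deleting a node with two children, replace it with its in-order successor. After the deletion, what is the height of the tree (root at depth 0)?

4

Insert H: tree is empty, so H becomes the root.
Insert M: M > H → go right. Place as right child of H.
Insert U: U > H → go right; U > M → go right. Place as right child of M.
Insert P: P > H → go right; P > M → go right; P < U → go left. Place as left child of U.
Insert Y: Y > H → go right; Y > M → go right; Y > U → go right. Place as right child of U.
Insert Q: Q > H → go right; Q > M → go right; Q < U → go left; Q > P → go right. Place as right child of P.
Insert D: D < H → go left. Place as left child of H.
Insert Z: Z > H → go right; Z > M → go right; Z > U → go right; Z > Y → go right. Place as right child of Y.
Insert F: F < H → go left; F > D → go right. Place as right child of D.
Insert W: W > H → go right; W > M → go right; W > U → go right; W < Y → go left. Place as left child of Y.
Insert V: V > H → go right; V > M → go right; V > U → go right; V < Y → go left; V < W → go left. Place as left child of W.
Insert A: A < H → go left; A < D → go left. Place as left child of D.
Insert G: G < H → go left; G > D → go right; G > F → go right. Place as right child of F.
Insert J: J > H → go right; J < M → go left. Place as left child of M.
Insert K: K > H → go right; K < M → go left; K > J → go right. Place as right child of J.
Insert L: L > H → go right; L < M → go left; L > J → go right; L > K → go right. Place as right child of K.

Delete U (two children — replace with in-order successor).
After deletion, deepest node is Q at depth 4.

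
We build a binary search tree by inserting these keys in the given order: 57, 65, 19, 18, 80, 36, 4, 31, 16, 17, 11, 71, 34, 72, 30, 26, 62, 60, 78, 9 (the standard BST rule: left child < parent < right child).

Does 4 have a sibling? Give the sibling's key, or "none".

57: root
65: right child of 57 (depth 1)
19: left child of 57 (depth 1)
18: left child of 19 (depth 2)
80: right child of 65 (depth 2)
36: right child of 19 (depth 2)
4: left child of 18 (depth 3)
31: left child of 36 (depth 3)
16: right child of 4 (depth 4)
17: right child of 16 (depth 5)
11: left child of 16 (depth 5)
71: left child of 80 (depth 3)
34: right child of 31 (depth 4)
72: right child of 71 (depth 4)
30: left child of 31 (depth 4)
26: left child of 30 (depth 5)
62: left child of 65 (depth 2)
60: left child of 62 (depth 3)
78: right child of 72 (depth 5)
9: left child of 11 (depth 6)

4's parent is 18, which has only one child.

none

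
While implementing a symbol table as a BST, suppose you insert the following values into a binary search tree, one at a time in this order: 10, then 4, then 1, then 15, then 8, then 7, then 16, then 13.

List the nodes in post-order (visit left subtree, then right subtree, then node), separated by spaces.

10: root
4: left child of 10 (depth 1)
1: left child of 4 (depth 2)
15: right child of 10 (depth 1)
8: right child of 4 (depth 2)
7: left child of 8 (depth 3)
16: right child of 15 (depth 2)
13: left child of 15 (depth 2)

1 7 8 4 13 16 15 10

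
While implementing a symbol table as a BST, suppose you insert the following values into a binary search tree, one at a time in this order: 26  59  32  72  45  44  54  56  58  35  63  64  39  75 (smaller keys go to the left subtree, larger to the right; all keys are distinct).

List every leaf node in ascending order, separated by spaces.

39 58 64 75

Insert 26: tree is empty, so 26 becomes the root.
Insert 59: 59 > 26 → go right. Place as right child of 26.
Insert 32: 32 > 26 → go right; 32 < 59 → go left. Place as left child of 59.
Insert 72: 72 > 26 → go right; 72 > 59 → go right. Place as right child of 59.
Insert 45: 45 > 26 → go right; 45 < 59 → go left; 45 > 32 → go right. Place as right child of 32.
Insert 44: 44 > 26 → go right; 44 < 59 → go left; 44 > 32 → go right; 44 < 45 → go left. Place as left child of 45.
Insert 54: 54 > 26 → go right; 54 < 59 → go left; 54 > 32 → go right; 54 > 45 → go right. Place as right child of 45.
Insert 56: 56 > 26 → go right; 56 < 59 → go left; 56 > 32 → go right; 56 > 45 → go right; 56 > 54 → go right. Place as right child of 54.
Insert 58: 58 > 26 → go right; 58 < 59 → go left; 58 > 32 → go right; 58 > 45 → go right; 58 > 54 → go right; 58 > 56 → go right. Place as right child of 56.
Insert 35: 35 > 26 → go right; 35 < 59 → go left; 35 > 32 → go right; 35 < 45 → go left; 35 < 44 → go left. Place as left child of 44.
Insert 63: 63 > 26 → go right; 63 > 59 → go right; 63 < 72 → go left. Place as left child of 72.
Insert 64: 64 > 26 → go right; 64 > 59 → go right; 64 < 72 → go left; 64 > 63 → go right. Place as right child of 63.
Insert 39: 39 > 26 → go right; 39 < 59 → go left; 39 > 32 → go right; 39 < 45 → go left; 39 < 44 → go left; 39 > 35 → go right. Place as right child of 35.
Insert 75: 75 > 26 → go right; 75 > 59 → go right; 75 > 72 → go right. Place as right child of 72.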